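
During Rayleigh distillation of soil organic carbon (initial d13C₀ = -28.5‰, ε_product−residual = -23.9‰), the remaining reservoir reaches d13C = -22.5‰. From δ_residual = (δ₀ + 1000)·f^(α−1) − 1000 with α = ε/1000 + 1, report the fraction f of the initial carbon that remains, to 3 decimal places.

α − 1 = ε/1000 = -0.0239
(δ_res + 1000)/(δ₀ + 1000) = (-22.5 + 1000)/(-28.5 + 1000) = 977.5/971.5 = 1.006176
f = 1.006176^(1/-0.0239) = exp(ln(1.006176)/-0.0239) = exp(0.00616/-0.0239)
f = exp(-0.2576) = 0.7729

0.773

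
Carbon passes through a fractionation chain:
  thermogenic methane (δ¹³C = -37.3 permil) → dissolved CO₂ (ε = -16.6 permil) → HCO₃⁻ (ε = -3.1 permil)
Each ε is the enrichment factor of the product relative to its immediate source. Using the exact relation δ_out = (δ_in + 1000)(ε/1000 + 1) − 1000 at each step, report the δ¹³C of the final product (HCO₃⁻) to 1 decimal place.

step 1: δ = (-37.30 + 1000)·(-16.6/1000 + 1) − 1000 = -53.28 permil
step 2: δ = (-53.28 + 1000)·(-3.1/1000 + 1) − 1000 = -56.22 permil

-56.2 permil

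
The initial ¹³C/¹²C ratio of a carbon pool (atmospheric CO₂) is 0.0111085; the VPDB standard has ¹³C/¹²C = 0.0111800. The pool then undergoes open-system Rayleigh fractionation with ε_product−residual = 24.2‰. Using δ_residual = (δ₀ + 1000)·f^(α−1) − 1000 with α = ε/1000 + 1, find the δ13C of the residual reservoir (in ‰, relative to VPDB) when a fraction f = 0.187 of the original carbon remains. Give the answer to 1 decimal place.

δ₀ = (0.0111085/0.0111800 − 1)×1000 = (0.993605 − 1)×1000 = -6.395‰
α − 1 = ε/1000 = 0.0242
f^(α−1) = 0.187^(0.0242) = 0.960237
δ_res = (-6.395 + 1000) × 0.960237 − 1000 = 954.096 − 1000 = -45.90‰

-45.9‰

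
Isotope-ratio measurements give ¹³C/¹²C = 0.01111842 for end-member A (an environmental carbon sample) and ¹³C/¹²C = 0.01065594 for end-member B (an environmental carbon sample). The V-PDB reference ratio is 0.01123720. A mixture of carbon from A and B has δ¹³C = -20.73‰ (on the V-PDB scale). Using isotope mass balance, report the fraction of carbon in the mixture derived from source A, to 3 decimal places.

0.753

δ_A = (0.01111842/0.01123720 − 1)×1000 = (0.989430 − 1)×1000 = -10.570‰
δ_B = (0.01065594/0.01123720 − 1)×1000 = (0.948274 − 1)×1000 = -51.726‰
f_A = (δ_mix − δ_B)/(δ_A − δ_B) = (-20.73 − (-51.726))/(-10.570 − (-51.726))
f_A = 30.996 / 41.156 = 0.7531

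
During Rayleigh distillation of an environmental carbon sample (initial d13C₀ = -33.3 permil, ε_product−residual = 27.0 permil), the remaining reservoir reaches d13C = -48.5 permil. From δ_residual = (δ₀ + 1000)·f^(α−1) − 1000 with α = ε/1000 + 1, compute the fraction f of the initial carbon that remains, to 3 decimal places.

α − 1 = ε/1000 = 0.0270
(δ_res + 1000)/(δ₀ + 1000) = (-48.5 + 1000)/(-33.3 + 1000) = 951.5/966.7 = 0.984276
f = 0.984276^(1/0.0270) = exp(ln(0.984276)/0.0270) = exp(-0.01585/0.0270)
f = exp(-0.5870) = 0.5560

0.556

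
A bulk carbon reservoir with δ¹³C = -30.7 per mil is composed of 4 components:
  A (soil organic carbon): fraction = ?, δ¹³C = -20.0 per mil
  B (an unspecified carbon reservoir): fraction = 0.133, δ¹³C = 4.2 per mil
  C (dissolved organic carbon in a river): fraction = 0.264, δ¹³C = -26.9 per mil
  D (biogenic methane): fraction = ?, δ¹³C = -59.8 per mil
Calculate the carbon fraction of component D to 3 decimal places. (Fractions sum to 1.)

Let f_D and f_A be the unknown fractions; fractions sum to 1 so f_D + f_A = 0.603.
Mass balance: Σ fᵢ·δᵢ = δ_bulk ⇒ f_D·(-59.8) + f_A·(-20.0) = -30.7 − (-6.543) = -24.157
Substitute f_A = 0.603 − f_D:
f_D·(-59.8 − -20.0) = -24.157 − 0.603×(-20.0) = -12.097
f_D = -12.097 / -39.8 = 0.3039

0.304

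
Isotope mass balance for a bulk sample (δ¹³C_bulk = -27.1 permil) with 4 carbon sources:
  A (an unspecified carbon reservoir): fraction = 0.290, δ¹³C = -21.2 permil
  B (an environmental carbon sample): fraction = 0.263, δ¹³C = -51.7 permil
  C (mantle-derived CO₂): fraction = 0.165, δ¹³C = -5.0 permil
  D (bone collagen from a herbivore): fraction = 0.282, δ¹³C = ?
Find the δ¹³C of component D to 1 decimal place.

Isotope mass balance: δ_bulk = Σ fᵢ·δᵢ.
-27.1 = 0.290×(-21.2) + 0.263×(-51.7) + 0.165×(-5.0) + 0.282×δ_D
0.282·δ_D = -27.1 − (-20.570) = -6.530
δ_D = -6.530 / 0.282 = -23.16 permil

-23.2 permil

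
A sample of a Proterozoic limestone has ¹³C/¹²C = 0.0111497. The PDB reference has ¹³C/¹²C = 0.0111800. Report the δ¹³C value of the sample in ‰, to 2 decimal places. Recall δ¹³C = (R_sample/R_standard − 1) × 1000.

δ¹³C = (R_sample / R_standard − 1) × 1000
R_sample / R_standard = 0.0111497 / 0.0111800 = 0.997290
δ¹³C = (0.997290 − 1) × 1000 = -2.710‰

-2.71‰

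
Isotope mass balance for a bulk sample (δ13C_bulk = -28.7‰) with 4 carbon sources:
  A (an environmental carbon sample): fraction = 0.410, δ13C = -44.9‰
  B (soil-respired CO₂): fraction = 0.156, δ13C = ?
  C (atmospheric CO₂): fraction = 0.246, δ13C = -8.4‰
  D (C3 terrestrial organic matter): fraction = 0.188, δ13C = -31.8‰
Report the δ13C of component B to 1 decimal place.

-14.4‰

Isotope mass balance: δ_bulk = Σ fᵢ·δᵢ.
-28.7 = 0.410×(-44.9) + 0.156×δ_B + 0.246×(-8.4) + 0.188×(-31.8)
0.156·δ_B = -28.7 − (-26.454) = -2.246
δ_B = -2.246 / 0.156 = -14.40‰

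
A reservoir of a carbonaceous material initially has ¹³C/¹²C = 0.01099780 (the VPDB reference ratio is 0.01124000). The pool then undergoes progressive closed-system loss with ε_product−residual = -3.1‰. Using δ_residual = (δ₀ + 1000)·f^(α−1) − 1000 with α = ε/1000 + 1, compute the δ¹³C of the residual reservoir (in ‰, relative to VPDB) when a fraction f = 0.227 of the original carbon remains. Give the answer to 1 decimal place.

δ₀ = (0.01099780/0.01124000 − 1)×1000 = (0.978452 − 1)×1000 = -21.548‰
α − 1 = ε/1000 = -0.0031
f^(α−1) = 0.227^(-0.0031) = 1.004607
δ_res = (-21.548 + 1000) × 1.004607 − 1000 = 982.960 − 1000 = -17.04‰

-17.0‰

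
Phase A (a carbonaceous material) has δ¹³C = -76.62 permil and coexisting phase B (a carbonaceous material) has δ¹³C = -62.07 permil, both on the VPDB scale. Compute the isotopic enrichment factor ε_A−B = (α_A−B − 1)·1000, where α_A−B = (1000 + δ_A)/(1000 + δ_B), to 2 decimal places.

-15.51 permil

α_A−B = (1000 + -76.62) / (1000 + -62.07) = 923.38 / 937.93 = 0.984487
ε_A−B = (0.984487 − 1) × 1000 = -15.513 permil
(The approximation ε ≈ δ_A − δ_B would give -14.55 permil.)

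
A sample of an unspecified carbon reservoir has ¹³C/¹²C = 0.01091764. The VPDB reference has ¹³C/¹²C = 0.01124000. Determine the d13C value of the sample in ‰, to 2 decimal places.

-28.68‰

d13C = (R_sample / R_standard − 1) × 1000
R_sample / R_standard = 0.01091764 / 0.01124000 = 0.971320
d13C = (0.971320 − 1) × 1000 = -28.680‰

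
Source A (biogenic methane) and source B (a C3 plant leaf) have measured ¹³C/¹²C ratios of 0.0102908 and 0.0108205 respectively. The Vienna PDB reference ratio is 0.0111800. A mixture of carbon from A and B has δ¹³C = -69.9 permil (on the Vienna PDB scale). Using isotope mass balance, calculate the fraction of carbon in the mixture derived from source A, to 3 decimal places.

0.797

δ_A = (0.0102908/0.0111800 − 1)×1000 = (0.920465 − 1)×1000 = -79.535 permil
δ_B = (0.0108205/0.0111800 − 1)×1000 = (0.967844 − 1)×1000 = -32.156 permil
f_A = (δ_mix − δ_B)/(δ_A − δ_B) = (-69.9 − (-32.156))/(-79.535 − (-32.156))
f_A = -37.744 / -47.379 = 0.7966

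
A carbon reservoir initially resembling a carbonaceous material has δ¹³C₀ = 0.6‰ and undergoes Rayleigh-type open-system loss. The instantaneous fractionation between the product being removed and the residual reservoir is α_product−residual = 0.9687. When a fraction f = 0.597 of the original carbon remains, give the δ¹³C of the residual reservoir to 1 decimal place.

Rayleigh residual: δ_res = (δ₀ + 1000)·f^(α−1) − 1000
α − 1 = -0.03130
f^(α−1) = 0.597^(-0.03130) = 1.016277
δ_res = (0.6 + 1000) × 1.016277 − 1000 = 1016.887 − 1000 = 16.89‰

16.9‰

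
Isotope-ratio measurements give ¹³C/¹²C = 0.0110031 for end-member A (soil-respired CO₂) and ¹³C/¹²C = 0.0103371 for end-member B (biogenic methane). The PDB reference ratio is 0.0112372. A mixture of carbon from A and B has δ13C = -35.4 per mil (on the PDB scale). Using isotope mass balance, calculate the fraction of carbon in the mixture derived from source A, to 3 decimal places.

0.754

δ_A = (0.0110031/0.0112372 − 1)×1000 = (0.979167 − 1)×1000 = -20.833 per mil
δ_B = (0.0103371/0.0112372 − 1)×1000 = (0.919900 − 1)×1000 = -80.100 per mil
f_A = (δ_mix − δ_B)/(δ_A − δ_B) = (-35.4 − (-80.100))/(-20.833 − (-80.100))
f_A = 44.700 / 59.267 = 0.7542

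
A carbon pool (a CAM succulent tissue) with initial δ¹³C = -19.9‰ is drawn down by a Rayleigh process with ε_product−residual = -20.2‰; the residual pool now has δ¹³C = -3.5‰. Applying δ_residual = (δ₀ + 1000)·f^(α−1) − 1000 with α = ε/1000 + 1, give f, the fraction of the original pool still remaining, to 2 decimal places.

0.44

α − 1 = ε/1000 = -0.0202
(δ_res + 1000)/(δ₀ + 1000) = (-3.5 + 1000)/(-19.9 + 1000) = 996.5/980.1 = 1.016733
f = 1.016733^(1/-0.0202) = exp(ln(1.016733)/-0.0202) = exp(0.01659/-0.0202)
f = exp(-0.8215) = 0.4398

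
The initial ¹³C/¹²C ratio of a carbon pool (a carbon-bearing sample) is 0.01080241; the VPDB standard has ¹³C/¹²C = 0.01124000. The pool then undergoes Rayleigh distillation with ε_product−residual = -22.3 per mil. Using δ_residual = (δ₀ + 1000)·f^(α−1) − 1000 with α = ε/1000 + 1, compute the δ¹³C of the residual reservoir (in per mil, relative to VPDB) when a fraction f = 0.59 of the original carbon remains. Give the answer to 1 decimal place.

δ₀ = (0.01080241/0.01124000 − 1)×1000 = (0.961069 − 1)×1000 = -38.931 per mil
α − 1 = ε/1000 = -0.0223
f^(α−1) = 0.59^(-0.0223) = 1.011836
δ_res = (-38.931 + 1000) × 1.011836 − 1000 = 972.443 − 1000 = -27.56 per mil

-27.6 per mil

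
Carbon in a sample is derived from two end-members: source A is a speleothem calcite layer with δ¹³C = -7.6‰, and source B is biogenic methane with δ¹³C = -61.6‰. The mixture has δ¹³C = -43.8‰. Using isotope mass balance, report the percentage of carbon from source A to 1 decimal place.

33.0%

δ_mix = f_A·δ_A + (1 − f_A)·δ_B  ⇒  f_A = (δ_mix − δ_B)/(δ_A − δ_B)
f_A = (-43.8 − (-61.6)) / (-7.6 − (-61.6))
f_A = 17.8 / 54.0 = 0.3296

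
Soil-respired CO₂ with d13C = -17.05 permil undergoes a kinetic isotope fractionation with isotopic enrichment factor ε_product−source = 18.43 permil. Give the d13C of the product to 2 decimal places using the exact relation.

To first order, δ_product ≈ δ_source + ε = 1.38 permil.
Exactly, δ_product = (δ_source + 1000)·(ε/1000 + 1) − 1000.
δ_product = (-17.05 + 1000) × (18.43/1000 + 1) − 1000
δ_product = 1.066 permil

1.07 permil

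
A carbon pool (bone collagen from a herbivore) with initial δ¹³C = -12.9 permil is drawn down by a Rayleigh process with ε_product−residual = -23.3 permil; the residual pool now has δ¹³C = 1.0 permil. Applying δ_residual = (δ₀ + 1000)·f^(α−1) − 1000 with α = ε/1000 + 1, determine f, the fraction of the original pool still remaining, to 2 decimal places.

α − 1 = ε/1000 = -0.0233
(δ_res + 1000)/(δ₀ + 1000) = (1.0 + 1000)/(-12.9 + 1000) = 1001.0/987.1 = 1.014082
f = 1.014082^(1/-0.0233) = exp(ln(1.014082)/-0.0233) = exp(0.01398/-0.0233)
f = exp(-0.6001) = 0.5487

0.55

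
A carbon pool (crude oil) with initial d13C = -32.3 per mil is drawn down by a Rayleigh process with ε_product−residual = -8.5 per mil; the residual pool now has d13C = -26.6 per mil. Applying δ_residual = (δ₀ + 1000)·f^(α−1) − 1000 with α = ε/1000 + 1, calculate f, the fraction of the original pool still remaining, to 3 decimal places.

α − 1 = ε/1000 = -0.0085
(δ_res + 1000)/(δ₀ + 1000) = (-26.6 + 1000)/(-32.3 + 1000) = 973.4/967.7 = 1.005890
f = 1.005890^(1/-0.0085) = exp(ln(1.005890)/-0.0085) = exp(0.00587/-0.0085)
f = exp(-0.6909) = 0.5011

0.501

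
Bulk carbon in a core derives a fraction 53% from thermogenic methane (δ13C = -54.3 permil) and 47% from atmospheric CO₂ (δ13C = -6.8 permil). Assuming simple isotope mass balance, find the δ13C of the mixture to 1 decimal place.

δ_mix = f_A·δ_A + f_B·δ_B
δ_mix = 0.53 × (-54.3) + 0.47 × (-6.8)
δ_mix = -28.78 + -3.20 = -31.98 permil

-32.0 permil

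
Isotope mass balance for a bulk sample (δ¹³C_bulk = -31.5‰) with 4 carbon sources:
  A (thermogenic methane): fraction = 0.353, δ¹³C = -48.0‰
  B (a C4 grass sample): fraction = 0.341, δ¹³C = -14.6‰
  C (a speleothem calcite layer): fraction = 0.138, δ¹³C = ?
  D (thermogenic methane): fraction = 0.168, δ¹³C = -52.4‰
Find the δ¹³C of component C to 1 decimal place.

Isotope mass balance: δ_bulk = Σ fᵢ·δᵢ.
-31.5 = 0.353×(-48.0) + 0.341×(-14.6) + 0.138×δ_C + 0.168×(-52.4)
0.138·δ_C = -31.5 − (-30.726) = -0.774
δ_C = -0.774 / 0.138 = -5.61‰

-5.6‰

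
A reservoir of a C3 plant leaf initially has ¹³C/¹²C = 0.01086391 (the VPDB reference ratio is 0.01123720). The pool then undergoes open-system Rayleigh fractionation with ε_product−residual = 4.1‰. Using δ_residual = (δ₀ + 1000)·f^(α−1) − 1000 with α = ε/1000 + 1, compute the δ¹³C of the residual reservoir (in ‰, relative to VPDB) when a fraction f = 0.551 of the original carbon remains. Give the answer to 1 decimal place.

δ₀ = (0.01086391/0.01123720 − 1)×1000 = (0.966781 − 1)×1000 = -33.219‰
α − 1 = ε/1000 = 0.0041
f^(α−1) = 0.551^(0.0041) = 0.997559
δ_res = (-33.219 + 1000) × 0.997559 − 1000 = 964.421 − 1000 = -35.58‰

-35.6‰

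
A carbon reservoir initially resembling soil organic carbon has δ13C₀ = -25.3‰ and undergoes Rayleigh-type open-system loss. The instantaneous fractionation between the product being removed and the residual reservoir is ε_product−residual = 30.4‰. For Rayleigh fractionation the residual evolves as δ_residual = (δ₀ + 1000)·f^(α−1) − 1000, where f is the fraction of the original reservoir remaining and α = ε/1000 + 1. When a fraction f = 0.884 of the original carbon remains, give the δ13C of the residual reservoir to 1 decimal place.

Rayleigh residual: δ_res = (δ₀ + 1000)·f^(α−1) − 1000
α = ε/1000 + 1 = 1.03040, so α − 1 = 0.03040
f^(α−1) = 0.884^(0.03040) = 0.996259
δ_res = (-25.3 + 1000) × 0.996259 − 1000 = 971.053 − 1000 = -28.95‰

-28.9‰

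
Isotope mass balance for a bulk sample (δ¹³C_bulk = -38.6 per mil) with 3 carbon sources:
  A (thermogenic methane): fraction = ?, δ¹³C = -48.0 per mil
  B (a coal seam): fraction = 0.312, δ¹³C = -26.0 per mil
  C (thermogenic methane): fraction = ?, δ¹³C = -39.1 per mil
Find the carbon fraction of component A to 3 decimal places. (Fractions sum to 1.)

0.403

Let f_A and f_C be the unknown fractions; fractions sum to 1 so f_A + f_C = 0.688.
Mass balance: Σ fᵢ·δᵢ = δ_bulk ⇒ f_A·(-48.0) + f_C·(-39.1) = -38.6 − (-8.112) = -30.488
Substitute f_C = 0.688 − f_A:
f_A·(-48.0 − -39.1) = -30.488 − 0.688×(-39.1) = -3.587
f_A = -3.587 / -8.9 = 0.4031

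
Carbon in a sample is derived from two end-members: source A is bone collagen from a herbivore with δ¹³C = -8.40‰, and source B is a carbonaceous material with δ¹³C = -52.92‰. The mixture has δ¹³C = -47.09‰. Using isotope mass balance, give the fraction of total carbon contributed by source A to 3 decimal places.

δ_mix = f_A·δ_A + (1 − f_A)·δ_B  ⇒  f_A = (δ_mix − δ_B)/(δ_A − δ_B)
f_A = (-47.09 − (-52.92)) / (-8.40 − (-52.92))
f_A = 5.83 / 44.52 = 0.1310

0.131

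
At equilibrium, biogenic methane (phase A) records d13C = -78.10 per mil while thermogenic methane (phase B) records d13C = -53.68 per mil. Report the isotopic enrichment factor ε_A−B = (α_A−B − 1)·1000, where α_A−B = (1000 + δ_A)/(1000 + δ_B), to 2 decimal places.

α_A−B = (1000 + -78.10) / (1000 + -53.68) = 921.90 / 946.32 = 0.974195
ε_A−B = (0.974195 − 1) × 1000 = -25.805 per mil
(The approximation ε ≈ δ_A − δ_B would give -24.42 per mil.)

-25.81 per mil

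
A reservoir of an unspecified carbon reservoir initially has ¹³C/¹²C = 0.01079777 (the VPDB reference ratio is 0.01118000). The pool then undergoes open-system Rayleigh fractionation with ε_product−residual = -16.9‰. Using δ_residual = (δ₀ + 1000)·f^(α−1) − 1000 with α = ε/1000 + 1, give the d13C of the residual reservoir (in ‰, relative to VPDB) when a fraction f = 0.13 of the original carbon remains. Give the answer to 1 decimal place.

-0.3‰

δ₀ = (0.01079777/0.01118000 − 1)×1000 = (0.965811 − 1)×1000 = -34.189‰
α − 1 = ε/1000 = -0.0169
f^(α−1) = 0.13^(-0.0169) = 1.035081
δ_res = (-34.189 + 1000) × 1.035081 − 1000 = 999.693 − 1000 = -0.31‰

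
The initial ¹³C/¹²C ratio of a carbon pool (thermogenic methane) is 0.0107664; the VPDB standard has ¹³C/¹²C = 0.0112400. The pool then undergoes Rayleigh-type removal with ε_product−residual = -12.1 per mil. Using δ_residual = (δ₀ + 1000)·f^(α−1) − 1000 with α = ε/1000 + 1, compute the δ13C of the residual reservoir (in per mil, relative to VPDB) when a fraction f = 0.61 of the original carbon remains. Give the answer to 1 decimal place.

δ₀ = (0.0107664/0.0112400 − 1)×1000 = (0.957865 − 1)×1000 = -42.135 per mil
α − 1 = ε/1000 = -0.0121
f^(α−1) = 0.61^(-0.0121) = 1.005999
δ_res = (-42.135 + 1000) × 1.005999 − 1000 = 963.611 − 1000 = -36.39 per mil

-36.4 per mil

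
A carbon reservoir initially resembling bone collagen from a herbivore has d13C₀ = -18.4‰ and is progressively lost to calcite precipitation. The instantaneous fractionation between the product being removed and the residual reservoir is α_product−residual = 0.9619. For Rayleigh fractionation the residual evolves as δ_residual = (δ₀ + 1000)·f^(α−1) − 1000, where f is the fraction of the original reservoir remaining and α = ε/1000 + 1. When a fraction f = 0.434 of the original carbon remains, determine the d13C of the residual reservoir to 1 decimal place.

13.3‰

Rayleigh residual: δ_res = (δ₀ + 1000)·f^(α−1) − 1000
α − 1 = -0.03810
f^(α−1) = 0.434^(-0.03810) = 1.032314
δ_res = (-18.4 + 1000) × 1.032314 − 1000 = 1013.319 − 1000 = 13.32‰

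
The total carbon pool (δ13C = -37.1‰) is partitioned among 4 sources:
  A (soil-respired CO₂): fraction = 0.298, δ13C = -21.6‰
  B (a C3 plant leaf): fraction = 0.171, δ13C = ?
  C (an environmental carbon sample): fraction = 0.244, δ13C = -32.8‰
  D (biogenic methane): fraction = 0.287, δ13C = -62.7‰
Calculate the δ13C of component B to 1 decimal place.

-27.3‰

Isotope mass balance: δ_bulk = Σ fᵢ·δᵢ.
-37.1 = 0.298×(-21.6) + 0.171×δ_B + 0.244×(-32.8) + 0.287×(-62.7)
0.171·δ_B = -37.1 − (-32.435) = -4.665
δ_B = -4.665 / 0.171 = -27.28‰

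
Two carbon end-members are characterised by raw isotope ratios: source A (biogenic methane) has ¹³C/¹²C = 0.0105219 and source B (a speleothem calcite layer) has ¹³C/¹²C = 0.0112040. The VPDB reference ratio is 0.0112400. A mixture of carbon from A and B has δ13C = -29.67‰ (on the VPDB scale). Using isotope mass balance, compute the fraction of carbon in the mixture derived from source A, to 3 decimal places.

δ_A = (0.0105219/0.0112400 − 1)×1000 = (0.936112 − 1)×1000 = -63.888‰
δ_B = (0.0112040/0.0112400 − 1)×1000 = (0.996797 − 1)×1000 = -3.203‰
f_A = (δ_mix − δ_B)/(δ_A − δ_B) = (-29.67 − (-3.203))/(-63.888 − (-3.203))
f_A = -26.467 / -60.685 = 0.4361

0.436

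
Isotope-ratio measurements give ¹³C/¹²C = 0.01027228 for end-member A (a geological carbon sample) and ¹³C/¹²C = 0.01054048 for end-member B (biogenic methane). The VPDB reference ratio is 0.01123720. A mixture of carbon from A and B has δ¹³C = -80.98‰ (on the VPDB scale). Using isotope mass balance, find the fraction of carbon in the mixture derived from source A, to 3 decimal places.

0.795

δ_A = (0.01027228/0.01123720 − 1)×1000 = (0.914132 − 1)×1000 = -85.868‰
δ_B = (0.01054048/0.01123720 − 1)×1000 = (0.937999 − 1)×1000 = -62.001‰
f_A = (δ_mix − δ_B)/(δ_A − δ_B) = (-80.98 − (-62.001))/(-85.868 − (-62.001))
f_A = -18.979 / -23.867 = 0.7952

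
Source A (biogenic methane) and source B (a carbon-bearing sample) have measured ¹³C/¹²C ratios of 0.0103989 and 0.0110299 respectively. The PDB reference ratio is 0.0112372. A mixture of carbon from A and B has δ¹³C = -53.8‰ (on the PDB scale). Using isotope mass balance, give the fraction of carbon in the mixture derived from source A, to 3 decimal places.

δ_A = (0.0103989/0.0112372 − 1)×1000 = (0.925400 − 1)×1000 = -74.600‰
δ_B = (0.0110299/0.0112372 − 1)×1000 = (0.981552 − 1)×1000 = -18.448‰
f_A = (δ_mix − δ_B)/(δ_A − δ_B) = (-53.8 − (-18.448))/(-74.600 − (-18.448))
f_A = -35.352 / -56.153 = 0.6296

0.630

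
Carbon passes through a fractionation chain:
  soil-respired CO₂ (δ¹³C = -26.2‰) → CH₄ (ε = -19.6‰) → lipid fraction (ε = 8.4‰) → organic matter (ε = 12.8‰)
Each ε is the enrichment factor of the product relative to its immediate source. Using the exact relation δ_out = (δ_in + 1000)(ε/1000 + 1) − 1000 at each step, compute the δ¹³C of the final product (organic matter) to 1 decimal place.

step 1: δ = (-26.20 + 1000)·(-19.6/1000 + 1) − 1000 = -45.29‰
step 2: δ = (-45.29 + 1000)·(8.4/1000 + 1) − 1000 = -37.27‰
step 3: δ = (-37.27 + 1000)·(12.8/1000 + 1) − 1000 = -24.94‰

-24.9‰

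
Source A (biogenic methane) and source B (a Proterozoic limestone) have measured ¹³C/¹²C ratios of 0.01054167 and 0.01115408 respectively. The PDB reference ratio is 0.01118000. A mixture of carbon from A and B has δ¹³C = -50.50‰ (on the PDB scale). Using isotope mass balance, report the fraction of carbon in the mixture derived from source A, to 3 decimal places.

δ_A = (0.01054167/0.01118000 − 1)×1000 = (0.942904 − 1)×1000 = -57.096‰
δ_B = (0.01115408/0.01118000 − 1)×1000 = (0.997682 − 1)×1000 = -2.318‰
f_A = (δ_mix − δ_B)/(δ_A − δ_B) = (-50.50 − (-2.318))/(-57.096 − (-2.318))
f_A = -48.182 / -54.777 = 0.8796

0.880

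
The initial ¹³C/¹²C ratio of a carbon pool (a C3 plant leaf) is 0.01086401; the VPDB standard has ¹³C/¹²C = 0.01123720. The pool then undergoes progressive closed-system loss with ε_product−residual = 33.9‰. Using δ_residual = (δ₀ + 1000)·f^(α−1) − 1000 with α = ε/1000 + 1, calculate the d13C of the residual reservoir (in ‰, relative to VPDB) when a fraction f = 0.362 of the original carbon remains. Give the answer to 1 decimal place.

δ₀ = (0.01086401/0.01123720 − 1)×1000 = (0.966790 − 1)×1000 = -33.210‰
α − 1 = ε/1000 = 0.0339
f^(α−1) = 0.362^(0.0339) = 0.966140
δ_res = (-33.210 + 1000) × 0.966140 − 1000 = 934.055 − 1000 = -65.95‰

-65.9‰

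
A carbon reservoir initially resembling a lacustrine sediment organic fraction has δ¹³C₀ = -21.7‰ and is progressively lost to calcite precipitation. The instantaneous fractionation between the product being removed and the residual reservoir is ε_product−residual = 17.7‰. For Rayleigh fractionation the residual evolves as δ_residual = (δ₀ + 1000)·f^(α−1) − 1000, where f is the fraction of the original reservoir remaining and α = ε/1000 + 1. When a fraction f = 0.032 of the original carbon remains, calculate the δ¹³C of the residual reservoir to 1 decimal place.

Rayleigh residual: δ_res = (δ₀ + 1000)·f^(α−1) − 1000
α = ε/1000 + 1 = 1.01770, so α − 1 = 0.01770
f^(α−1) = 0.032^(0.01770) = 0.940895
δ_res = (-21.7 + 1000) × 0.940895 − 1000 = 920.478 − 1000 = -79.52‰

-79.5‰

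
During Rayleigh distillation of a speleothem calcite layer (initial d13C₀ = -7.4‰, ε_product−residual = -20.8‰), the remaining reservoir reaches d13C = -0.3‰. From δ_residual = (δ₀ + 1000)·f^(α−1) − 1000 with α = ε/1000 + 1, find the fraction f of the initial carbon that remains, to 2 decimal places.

α − 1 = ε/1000 = -0.0208
(δ_res + 1000)/(δ₀ + 1000) = (-0.3 + 1000)/(-7.4 + 1000) = 999.7/992.6 = 1.007153
f = 1.007153^(1/-0.0208) = exp(ln(1.007153)/-0.0208) = exp(0.00713/-0.0208)
f = exp(-0.3427) = 0.7099

0.71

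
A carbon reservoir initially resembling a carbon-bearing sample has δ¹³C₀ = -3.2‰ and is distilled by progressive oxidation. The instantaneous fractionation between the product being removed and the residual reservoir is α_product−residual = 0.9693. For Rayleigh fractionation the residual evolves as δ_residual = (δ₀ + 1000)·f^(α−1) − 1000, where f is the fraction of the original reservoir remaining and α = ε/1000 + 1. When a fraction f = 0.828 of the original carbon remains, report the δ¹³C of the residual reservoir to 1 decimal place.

2.6‰

Rayleigh residual: δ_res = (δ₀ + 1000)·f^(α−1) − 1000
α − 1 = -0.03070
f^(α−1) = 0.828^(-0.03070) = 1.005811
δ_res = (-3.2 + 1000) × 1.005811 − 1000 = 1002.593 − 1000 = 2.59‰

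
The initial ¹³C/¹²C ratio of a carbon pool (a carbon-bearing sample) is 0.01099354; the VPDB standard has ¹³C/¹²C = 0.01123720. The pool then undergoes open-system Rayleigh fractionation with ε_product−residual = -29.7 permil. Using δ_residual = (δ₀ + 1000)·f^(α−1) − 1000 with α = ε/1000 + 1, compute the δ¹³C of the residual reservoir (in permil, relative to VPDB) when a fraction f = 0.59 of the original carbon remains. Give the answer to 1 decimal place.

-6.2 permil

δ₀ = (0.01099354/0.01123720 − 1)×1000 = (0.978317 − 1)×1000 = -21.683 permil
α − 1 = ε/1000 = -0.0297
f^(α−1) = 0.59^(-0.0297) = 1.015794
δ_res = (-21.683 + 1000) × 1.015794 − 1000 = 993.768 − 1000 = -6.23 permil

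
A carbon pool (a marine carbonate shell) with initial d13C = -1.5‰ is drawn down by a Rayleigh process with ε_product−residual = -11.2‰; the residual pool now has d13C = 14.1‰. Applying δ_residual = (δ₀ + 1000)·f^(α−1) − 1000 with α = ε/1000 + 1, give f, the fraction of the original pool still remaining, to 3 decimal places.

α − 1 = ε/1000 = -0.0112
(δ_res + 1000)/(δ₀ + 1000) = (14.1 + 1000)/(-1.5 + 1000) = 1014.1/998.5 = 1.015623
f = 1.015623^(1/-0.0112) = exp(ln(1.015623)/-0.0112) = exp(0.01550/-0.0112)
f = exp(-1.3842) = 0.2505

0.251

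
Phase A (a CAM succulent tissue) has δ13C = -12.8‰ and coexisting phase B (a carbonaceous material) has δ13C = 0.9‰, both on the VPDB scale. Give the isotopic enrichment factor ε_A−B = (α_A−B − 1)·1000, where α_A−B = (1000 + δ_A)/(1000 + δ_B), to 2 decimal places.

α_A−B = (1000 + -12.8) / (1000 + 0.9) = 987.2 / 1000.9 = 0.986312
ε_A−B = (0.986312 − 1) × 1000 = -13.688‰
(The approximation ε ≈ δ_A − δ_B would give -13.7‰.)

-13.69‰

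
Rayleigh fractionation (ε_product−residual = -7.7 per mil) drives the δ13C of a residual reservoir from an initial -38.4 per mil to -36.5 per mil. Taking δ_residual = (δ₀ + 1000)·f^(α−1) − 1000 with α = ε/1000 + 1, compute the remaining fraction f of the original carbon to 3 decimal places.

0.774

α − 1 = ε/1000 = -0.0077
(δ_res + 1000)/(δ₀ + 1000) = (-36.5 + 1000)/(-38.4 + 1000) = 963.5/961.6 = 1.001976
f = 1.001976^(1/-0.0077) = exp(ln(1.001976)/-0.0077) = exp(0.00197/-0.0077)
f = exp(-0.2564) = 0.7739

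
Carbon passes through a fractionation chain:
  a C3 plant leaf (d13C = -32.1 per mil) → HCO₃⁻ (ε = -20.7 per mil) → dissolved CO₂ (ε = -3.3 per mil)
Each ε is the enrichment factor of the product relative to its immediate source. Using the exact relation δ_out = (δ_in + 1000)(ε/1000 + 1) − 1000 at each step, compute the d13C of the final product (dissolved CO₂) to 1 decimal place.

-55.3 per mil

step 1: δ = (-32.10 + 1000)·(-20.7/1000 + 1) − 1000 = -52.14 per mil
step 2: δ = (-52.14 + 1000)·(-3.3/1000 + 1) − 1000 = -55.26 per mil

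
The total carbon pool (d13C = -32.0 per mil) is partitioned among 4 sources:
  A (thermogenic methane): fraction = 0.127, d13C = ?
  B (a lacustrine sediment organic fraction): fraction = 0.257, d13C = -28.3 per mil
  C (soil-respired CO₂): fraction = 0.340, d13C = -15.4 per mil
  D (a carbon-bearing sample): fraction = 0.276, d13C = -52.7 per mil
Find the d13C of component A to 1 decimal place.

Isotope mass balance: δ_bulk = Σ fᵢ·δᵢ.
-32.0 = 0.127×δ_A + 0.257×(-28.3) + 0.340×(-15.4) + 0.276×(-52.7)
0.127·δ_A = -32.0 − (-27.054) = -4.946
δ_A = -4.946 / 0.127 = -38.94 per mil

-38.9 per mil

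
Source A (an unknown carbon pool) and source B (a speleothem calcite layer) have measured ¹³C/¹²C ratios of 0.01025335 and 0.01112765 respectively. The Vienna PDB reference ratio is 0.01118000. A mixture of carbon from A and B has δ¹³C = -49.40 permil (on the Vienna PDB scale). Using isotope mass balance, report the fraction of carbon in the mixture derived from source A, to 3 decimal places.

δ_A = (0.01025335/0.01118000 − 1)×1000 = (0.917115 − 1)×1000 = -82.885 permil
δ_B = (0.01112765/0.01118000 − 1)×1000 = (0.995318 − 1)×1000 = -4.682 permil
f_A = (δ_mix − δ_B)/(δ_A − δ_B) = (-49.40 − (-4.682))/(-82.885 − (-4.682))
f_A = -44.718 / -78.202 = 0.5718

0.572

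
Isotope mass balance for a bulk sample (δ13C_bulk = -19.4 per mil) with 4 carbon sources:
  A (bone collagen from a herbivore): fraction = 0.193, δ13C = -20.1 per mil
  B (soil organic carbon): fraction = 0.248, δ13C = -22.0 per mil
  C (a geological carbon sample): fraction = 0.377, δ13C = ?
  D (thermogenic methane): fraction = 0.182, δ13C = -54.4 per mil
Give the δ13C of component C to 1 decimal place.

-0.4 per mil

Isotope mass balance: δ_bulk = Σ fᵢ·δᵢ.
-19.4 = 0.193×(-20.1) + 0.248×(-22.0) + 0.377×δ_C + 0.182×(-54.4)
0.377·δ_C = -19.4 − (-19.236) = -0.164
δ_C = -0.164 / 0.377 = -0.43 per mil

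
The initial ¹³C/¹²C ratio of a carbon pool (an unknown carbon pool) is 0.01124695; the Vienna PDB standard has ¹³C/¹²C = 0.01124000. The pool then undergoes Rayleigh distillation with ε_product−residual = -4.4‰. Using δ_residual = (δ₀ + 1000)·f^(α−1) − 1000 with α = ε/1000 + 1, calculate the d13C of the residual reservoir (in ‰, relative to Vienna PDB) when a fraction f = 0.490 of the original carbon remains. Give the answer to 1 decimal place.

3.8‰

δ₀ = (0.01124695/0.01124000 − 1)×1000 = (1.000618 − 1)×1000 = 0.618‰
α − 1 = ε/1000 = -0.0044
f^(α−1) = 0.490^(-0.0044) = 1.003144
δ_res = (0.618 + 1000) × 1.003144 − 1000 = 1003.764 − 1000 = 3.76‰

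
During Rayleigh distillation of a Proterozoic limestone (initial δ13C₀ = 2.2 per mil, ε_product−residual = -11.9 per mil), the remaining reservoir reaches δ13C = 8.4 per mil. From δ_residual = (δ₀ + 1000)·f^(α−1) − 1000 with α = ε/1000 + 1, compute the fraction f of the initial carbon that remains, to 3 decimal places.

α − 1 = ε/1000 = -0.0119
(δ_res + 1000)/(δ₀ + 1000) = (8.4 + 1000)/(2.2 + 1000) = 1008.4/1002.2 = 1.006186
f = 1.006186^(1/-0.0119) = exp(ln(1.006186)/-0.0119) = exp(0.00617/-0.0119)
f = exp(-0.5183) = 0.5956

0.596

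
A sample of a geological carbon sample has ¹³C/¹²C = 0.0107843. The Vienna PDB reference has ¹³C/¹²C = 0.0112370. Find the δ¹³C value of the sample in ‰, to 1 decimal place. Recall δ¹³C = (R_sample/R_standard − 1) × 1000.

-40.3‰

δ¹³C = (R_sample / R_standard − 1) × 1000
R_sample / R_standard = 0.0107843 / 0.0112370 = 0.959713
δ¹³C = (0.959713 − 1) × 1000 = -40.29‰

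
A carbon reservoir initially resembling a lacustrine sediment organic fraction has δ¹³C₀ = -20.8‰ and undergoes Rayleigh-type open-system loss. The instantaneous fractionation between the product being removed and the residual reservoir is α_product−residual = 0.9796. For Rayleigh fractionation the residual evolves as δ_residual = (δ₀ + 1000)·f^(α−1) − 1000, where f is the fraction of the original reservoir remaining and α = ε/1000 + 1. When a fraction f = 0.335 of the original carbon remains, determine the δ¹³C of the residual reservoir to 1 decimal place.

1.3‰

Rayleigh residual: δ_res = (δ₀ + 1000)·f^(α−1) − 1000
α − 1 = -0.02040
f^(α−1) = 0.335^(-0.02040) = 1.022561
δ_res = (-20.8 + 1000) × 1.022561 − 1000 = 1001.291 − 1000 = 1.29‰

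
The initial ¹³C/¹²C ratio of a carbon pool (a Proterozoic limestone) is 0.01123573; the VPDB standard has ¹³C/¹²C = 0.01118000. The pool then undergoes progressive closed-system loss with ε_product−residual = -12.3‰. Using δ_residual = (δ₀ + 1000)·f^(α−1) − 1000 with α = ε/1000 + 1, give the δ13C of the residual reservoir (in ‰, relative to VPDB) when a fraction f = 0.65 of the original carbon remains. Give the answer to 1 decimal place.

10.3‰

δ₀ = (0.01123573/0.01118000 − 1)×1000 = (1.004985 − 1)×1000 = 4.985‰
α − 1 = ε/1000 = -0.0123
f^(α−1) = 0.65^(-0.0123) = 1.005313
δ_res = (4.985 + 1000) × 1.005313 − 1000 = 1010.324 − 1000 = 10.32‰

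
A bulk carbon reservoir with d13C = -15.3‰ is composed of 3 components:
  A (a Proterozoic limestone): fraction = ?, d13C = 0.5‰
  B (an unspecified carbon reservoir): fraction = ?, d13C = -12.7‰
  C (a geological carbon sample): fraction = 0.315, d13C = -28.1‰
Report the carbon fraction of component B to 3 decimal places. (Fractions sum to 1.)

Let f_B and f_A be the unknown fractions; fractions sum to 1 so f_B + f_A = 0.685.
Mass balance: Σ fᵢ·δᵢ = δ_bulk ⇒ f_B·(-12.7) + f_A·(0.5) = -15.3 − (-8.851) = -6.449
Substitute f_A = 0.685 − f_B:
f_B·(-12.7 − 0.5) = -6.449 − 0.685×(0.5) = -6.791
f_B = -6.791 / -13.2 = 0.5145

0.514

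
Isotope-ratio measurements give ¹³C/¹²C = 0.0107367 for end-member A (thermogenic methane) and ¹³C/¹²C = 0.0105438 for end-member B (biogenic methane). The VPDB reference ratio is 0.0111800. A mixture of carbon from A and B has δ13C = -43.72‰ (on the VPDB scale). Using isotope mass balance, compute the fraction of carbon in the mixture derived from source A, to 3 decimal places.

δ_A = (0.0107367/0.0111800 − 1)×1000 = (0.960349 − 1)×1000 = -39.651‰
δ_B = (0.0105438/0.0111800 − 1)×1000 = (0.943095 − 1)×1000 = -56.905‰
f_A = (δ_mix − δ_B)/(δ_A − δ_B) = (-43.72 − (-56.905))/(-39.651 − (-56.905))
f_A = 13.185 / 17.254 = 0.7642

0.764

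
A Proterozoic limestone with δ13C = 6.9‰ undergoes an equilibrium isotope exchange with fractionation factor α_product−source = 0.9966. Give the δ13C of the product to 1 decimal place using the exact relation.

δ_product = (δ_source + 1000)·α − 1000
δ_product = (6.9 + 1000) × 0.9966 − 1000
δ_product = 1003.477 − 1000 = 3.48‰

3.5‰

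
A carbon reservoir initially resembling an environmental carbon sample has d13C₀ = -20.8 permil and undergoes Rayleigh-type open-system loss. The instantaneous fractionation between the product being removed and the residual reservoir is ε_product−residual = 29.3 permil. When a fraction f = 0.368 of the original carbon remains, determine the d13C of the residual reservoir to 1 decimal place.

-49.1 permil

Rayleigh residual: δ_res = (δ₀ + 1000)·f^(α−1) − 1000
α = ε/1000 + 1 = 1.02930, so α − 1 = 0.02930
f^(α−1) = 0.368^(0.02930) = 0.971134
δ_res = (-20.8 + 1000) × 0.971134 − 1000 = 950.935 − 1000 = -49.07 permil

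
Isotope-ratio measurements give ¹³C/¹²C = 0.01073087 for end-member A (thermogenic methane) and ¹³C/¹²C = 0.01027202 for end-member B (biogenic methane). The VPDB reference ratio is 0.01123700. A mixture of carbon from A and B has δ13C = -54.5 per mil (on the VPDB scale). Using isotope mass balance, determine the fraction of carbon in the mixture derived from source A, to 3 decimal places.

δ_A = (0.01073087/0.01123700 − 1)×1000 = (0.954959 − 1)×1000 = -45.041 per mil
δ_B = (0.01027202/0.01123700 − 1)×1000 = (0.914125 − 1)×1000 = -85.875 per mil
f_A = (δ_mix − δ_B)/(δ_A − δ_B) = (-54.5 − (-85.875))/(-45.041 − (-85.875))
f_A = 31.375 / 40.834 = 0.7684

0.768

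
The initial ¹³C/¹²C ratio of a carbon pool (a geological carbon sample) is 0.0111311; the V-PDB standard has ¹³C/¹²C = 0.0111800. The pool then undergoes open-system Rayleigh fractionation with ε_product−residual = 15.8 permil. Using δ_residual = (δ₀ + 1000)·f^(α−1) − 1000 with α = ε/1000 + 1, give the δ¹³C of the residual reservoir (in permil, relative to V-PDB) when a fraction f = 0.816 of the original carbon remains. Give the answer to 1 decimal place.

δ₀ = (0.0111311/0.0111800 − 1)×1000 = (0.995626 − 1)×1000 = -4.374 permil
α − 1 = ε/1000 = 0.0158
f^(α−1) = 0.816^(0.0158) = 0.996792
δ_res = (-4.374 + 1000) × 0.996792 − 1000 = 992.433 − 1000 = -7.57 permil

-7.6 permil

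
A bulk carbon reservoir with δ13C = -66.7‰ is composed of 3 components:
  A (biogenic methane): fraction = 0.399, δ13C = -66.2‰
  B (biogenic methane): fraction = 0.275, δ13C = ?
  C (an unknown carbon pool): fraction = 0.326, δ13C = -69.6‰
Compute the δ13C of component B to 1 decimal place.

-64.0‰

Isotope mass balance: δ_bulk = Σ fᵢ·δᵢ.
-66.7 = 0.399×(-66.2) + 0.275×δ_B + 0.326×(-69.6)
0.275·δ_B = -66.7 − (-49.103) = -17.597
δ_B = -17.597 / 0.275 = -63.99‰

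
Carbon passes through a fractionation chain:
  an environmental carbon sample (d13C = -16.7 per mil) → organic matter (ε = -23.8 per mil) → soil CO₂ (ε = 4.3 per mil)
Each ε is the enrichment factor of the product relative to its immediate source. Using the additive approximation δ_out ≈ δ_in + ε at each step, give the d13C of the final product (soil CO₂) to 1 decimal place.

-36.2 per mil

step 1: δ ≈ -16.7 + (-23.8) = -40.5 per mil
step 2: δ ≈ -40.5 + (4.3) = -36.2 per mil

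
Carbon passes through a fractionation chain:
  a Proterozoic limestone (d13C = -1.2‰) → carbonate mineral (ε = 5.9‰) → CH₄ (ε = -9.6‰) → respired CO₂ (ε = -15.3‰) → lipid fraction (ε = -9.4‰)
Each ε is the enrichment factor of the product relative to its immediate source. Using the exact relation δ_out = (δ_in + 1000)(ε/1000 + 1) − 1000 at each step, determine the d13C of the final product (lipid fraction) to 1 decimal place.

-29.4‰

step 1: δ = (-1.20 + 1000)·(5.9/1000 + 1) − 1000 = 4.69‰
step 2: δ = (4.69 + 1000)·(-9.6/1000 + 1) − 1000 = -4.95‰
step 3: δ = (-4.95 + 1000)·(-15.3/1000 + 1) − 1000 = -20.18‰
step 4: δ = (-20.18 + 1000)·(-9.4/1000 + 1) − 1000 = -29.39‰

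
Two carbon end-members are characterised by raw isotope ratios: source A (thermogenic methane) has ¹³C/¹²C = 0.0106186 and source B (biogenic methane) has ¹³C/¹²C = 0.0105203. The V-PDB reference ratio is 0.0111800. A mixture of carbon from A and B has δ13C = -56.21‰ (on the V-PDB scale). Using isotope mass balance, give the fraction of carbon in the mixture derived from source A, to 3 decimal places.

0.318

δ_A = (0.0106186/0.0111800 − 1)×1000 = (0.949785 − 1)×1000 = -50.215‰
δ_B = (0.0105203/0.0111800 − 1)×1000 = (0.940993 − 1)×1000 = -59.007‰
f_A = (δ_mix − δ_B)/(δ_A − δ_B) = (-56.21 − (-59.007))/(-50.215 − (-59.007))
f_A = 2.797 / 8.792 = 0.3181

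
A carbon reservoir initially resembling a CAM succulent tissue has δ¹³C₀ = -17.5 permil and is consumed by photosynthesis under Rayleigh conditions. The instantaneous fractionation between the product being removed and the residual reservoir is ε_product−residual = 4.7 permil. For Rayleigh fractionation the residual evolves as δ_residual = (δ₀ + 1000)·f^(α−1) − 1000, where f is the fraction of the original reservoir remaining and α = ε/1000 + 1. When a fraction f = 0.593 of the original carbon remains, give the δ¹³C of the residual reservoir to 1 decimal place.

-19.9 permil

Rayleigh residual: δ_res = (δ₀ + 1000)·f^(α−1) − 1000
α = ε/1000 + 1 = 1.00470, so α − 1 = 0.00470
f^(α−1) = 0.593^(0.00470) = 0.997547
δ_res = (-17.5 + 1000) × 0.997547 − 1000 = 980.090 − 1000 = -19.91 permil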